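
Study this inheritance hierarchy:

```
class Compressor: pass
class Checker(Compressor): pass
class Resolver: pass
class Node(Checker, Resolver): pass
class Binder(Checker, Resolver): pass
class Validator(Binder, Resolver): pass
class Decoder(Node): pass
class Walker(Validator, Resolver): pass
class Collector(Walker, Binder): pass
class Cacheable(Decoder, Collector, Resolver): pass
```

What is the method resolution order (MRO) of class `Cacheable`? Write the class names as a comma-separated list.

Cacheable, Decoder, Node, Collector, Walker, Validator, Binder, Checker, Compressor, Resolver, object

L[Cacheable] = Cacheable + merge(L[Decoder], L[Collector], L[Resolver], [Decoder Collector Resolver])
  take Decoder:  [Decoder Node Checker Compressor Resolver object] + [Collector Walker Validator Binder Checker Compressor Resolver object] + [Resolver object] + [Decoder Collector Resolver]
  take Node:  [Node Checker Compressor Resolver object] + [Collector Walker Validator Binder Checker Compressor Resolver object] + [Resolver object] + [Collector Resolver]
  take Collector:  [Checker Compressor Resolver object] + [Collector Walker Validator Binder Checker Compressor Resolver object] + [Resolver object] + [Collector Resolver]
  take Walker:  [Checker Compressor Resolver object] + [Walker Validator Binder Checker Compressor Resolver object] + [Resolver object] + [Resolver]
  take Validator:  [Checker Compressor Resolver object] + [Validator Binder Checker Compressor Resolver object] + [Resolver object] + [Resolver]
  take Binder:  [Checker Compressor Resolver object] + [Binder Checker Compressor Resolver object] + [Resolver object] + [Resolver]
  take Checker:  [Checker Compressor Resolver object] + [Checker Compressor Resolver object] + [Resolver object] + [Resolver]
  take Compressor:  [Compressor Resolver object] + [Compressor Resolver object] + [Resolver object] + [Resolver]
  take Resolver:  [Resolver object] + [Resolver object] + [Resolver object] + [Resolver]
  take object:  [object] + [object] + [object]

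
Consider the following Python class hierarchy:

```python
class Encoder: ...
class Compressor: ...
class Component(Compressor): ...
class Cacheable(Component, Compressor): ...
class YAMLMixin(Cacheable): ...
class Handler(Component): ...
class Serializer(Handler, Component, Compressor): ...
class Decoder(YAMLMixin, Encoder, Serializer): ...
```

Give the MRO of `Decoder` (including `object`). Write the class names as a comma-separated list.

Decoder, YAMLMixin, Cacheable, Encoder, Serializer, Handler, Component, Compressor, object

L[Decoder] = Decoder + merge(L[YAMLMixin], L[Encoder], L[Serializer], [YAMLMixin Encoder Serializer])
  take YAMLMixin:  [YAMLMixin Cacheable Component Compressor object] + [Encoder object] + [Serializer Handler Component Compressor object] + [YAMLMixin Encoder Serializer]
  take Cacheable:  [Cacheable Component Compressor object] + [Encoder object] + [Serializer Handler Component Compressor object] + [Encoder Serializer]
  take Encoder:  [Component Compressor object] + [Encoder object] + [Serializer Handler Component Compressor object] + [Encoder Serializer]
  take Serializer:  [Component Compressor object] + [object] + [Serializer Handler Component Compressor object] + [Serializer]
  take Handler:  [Component Compressor object] + [object] + [Handler Component Compressor object]
  take Component:  [Component Compressor object] + [object] + [Component Compressor object]
  take Compressor:  [Compressor object] + [object] + [Compressor object]
  take object:  [object] + [object] + [object]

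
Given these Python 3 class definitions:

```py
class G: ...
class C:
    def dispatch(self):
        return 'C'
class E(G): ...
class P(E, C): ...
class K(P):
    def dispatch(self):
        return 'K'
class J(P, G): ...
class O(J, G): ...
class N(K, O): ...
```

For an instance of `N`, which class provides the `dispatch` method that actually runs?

L[N] = N + merge(L[K], L[O], [K O])
  take K:  [K P E G C object] + [O J P E G C object] + [K O]
  take O:  [P E G C object] + [O J P E G C object] + [O]
  take J:  [P E G C object] + [J P E G C object]
  take P:  [P E G C object] + [P E G C object]
  take E:  [E G C object] + [E G C object]
  take G:  [G C object] + [G C object]
  take C:  [C object] + [C object]
  take object:  [object] + [object]
MRO: N K O J P E G C object
dispatch is defined in: C, K. First along the MRO is K.

K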